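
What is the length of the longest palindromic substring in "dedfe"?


Input: "dedfe"
Checking substrings for palindromes:
  [0:3] "ded" (len 3) => palindrome
Longest palindromic substring: "ded" with length 3

3


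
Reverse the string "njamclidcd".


Input: njamclidcd
Reading characters right to left:
  Position 9: 'd'
  Position 8: 'c'
  Position 7: 'd'
  Position 6: 'i'
  Position 5: 'l'
  Position 4: 'c'
  Position 3: 'm'
  Position 2: 'a'
  Position 1: 'j'
  Position 0: 'n'
Reversed: dcdilcmajn

dcdilcmajn


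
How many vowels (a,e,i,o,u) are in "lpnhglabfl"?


Input: lpnhglabfl
Checking each character:
  'l' at position 0: consonant
  'p' at position 1: consonant
  'n' at position 2: consonant
  'h' at position 3: consonant
  'g' at position 4: consonant
  'l' at position 5: consonant
  'a' at position 6: vowel (running total: 1)
  'b' at position 7: consonant
  'f' at position 8: consonant
  'l' at position 9: consonant
Total vowels: 1

1


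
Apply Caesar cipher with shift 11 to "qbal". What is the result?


Caesar cipher: shift "qbal" by 11
  'q' (pos 16) + 11 = pos 1 = 'b'
  'b' (pos 1) + 11 = pos 12 = 'm'
  'a' (pos 0) + 11 = pos 11 = 'l'
  'l' (pos 11) + 11 = pos 22 = 'w'
Result: bmlw

bmlw


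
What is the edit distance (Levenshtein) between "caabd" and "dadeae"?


Computing edit distance: "caabd" -> "dadeae"
DP table:
           d    a    d    e    a    e
      0    1    2    3    4    5    6
  c   1    1    2    3    4    5    6
  a   2    2    1    2    3    4    5
  a   3    3    2    2    3    3    4
  b   4    4    3    3    3    4    4
  d   5    4    4    3    4    4    5
Edit distance = dp[5][6] = 5

5


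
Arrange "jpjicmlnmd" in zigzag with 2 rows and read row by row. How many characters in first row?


Zigzag "jpjicmlnmd" into 2 rows:
Placing characters:
  'j' => row 0
  'p' => row 1
  'j' => row 0
  'i' => row 1
  'c' => row 0
  'm' => row 1
  'l' => row 0
  'n' => row 1
  'm' => row 0
  'd' => row 1
Rows:
  Row 0: "jjclm"
  Row 1: "pimnd"
First row length: 5

5


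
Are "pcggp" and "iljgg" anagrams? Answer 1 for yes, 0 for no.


Strings: "pcggp", "iljgg"
Sorted first:  cggpp
Sorted second: ggijl
Differ at position 0: 'c' vs 'g' => not anagrams

0


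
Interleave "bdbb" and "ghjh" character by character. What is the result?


Interleaving "bdbb" and "ghjh":
  Position 0: 'b' from first, 'g' from second => "bg"
  Position 1: 'd' from first, 'h' from second => "dh"
  Position 2: 'b' from first, 'j' from second => "bj"
  Position 3: 'b' from first, 'h' from second => "bh"
Result: bgdhbjbh

bgdhbjbh


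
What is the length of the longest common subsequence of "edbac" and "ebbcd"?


LCS of "edbac" and "ebbcd"
DP table:
           e    b    b    c    d
      0    0    0    0    0    0
  e   0    1    1    1    1    1
  d   0    1    1    1    1    2
  b   0    1    2    2    2    2
  a   0    1    2    2    2    2
  c   0    1    2    2    3    3
LCS length = dp[5][5] = 3

3


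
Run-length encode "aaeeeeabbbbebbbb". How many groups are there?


Input: aaeeeeabbbbebbbb
Scanning for consecutive runs:
  Group 1: 'a' x 2 (positions 0-1)
  Group 2: 'e' x 4 (positions 2-5)
  Group 3: 'a' x 1 (positions 6-6)
  Group 4: 'b' x 4 (positions 7-10)
  Group 5: 'e' x 1 (positions 11-11)
  Group 6: 'b' x 4 (positions 12-15)
Total groups: 6

6


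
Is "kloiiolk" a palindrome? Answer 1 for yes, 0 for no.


Input: kloiiolk
Reversed: kloiiolk
  Compare pos 0 ('k') with pos 7 ('k'): match
  Compare pos 1 ('l') with pos 6 ('l'): match
  Compare pos 2 ('o') with pos 5 ('o'): match
  Compare pos 3 ('i') with pos 4 ('i'): match
Result: palindrome

1


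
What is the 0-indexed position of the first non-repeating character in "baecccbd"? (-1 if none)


Input: baecccbd
Character frequencies:
  'a': 1
  'b': 2
  'c': 3
  'd': 1
  'e': 1
Scanning left to right for freq == 1:
  Position 0 ('b'): freq=2, skip
  Position 1 ('a'): unique! => answer = 1

1


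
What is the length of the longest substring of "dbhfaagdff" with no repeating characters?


Input: "dbhfaagdff"
Sliding window (track last position of each char):
  Position 0 ('d'): window [0,0] length 1 -- new best
  Position 1 ('b'): window [0,1] length 2 -- new best
  Position 2 ('h'): window [0,2] length 3 -- new best
  Position 3 ('f'): window [0,3] length 4 -- new best
  Position 4 ('a'): window [0,4] length 5 -- new best
  Position 5 ('a'): repeat (last at 4), move window start to 5
  Position 5 ('a'): window [5,5] length 1
  Position 6 ('g'): window [5,6] length 2
  Position 7 ('d'): window [5,7] length 3
  Position 8 ('f'): window [5,8] length 4
  Position 9 ('f'): repeat (last at 8), move window start to 9
  Position 9 ('f'): window [9,9] length 1
Longest substring with no repeats: "dbhfa" with length 5

5


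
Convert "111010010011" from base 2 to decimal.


Input: "111010010011" in base 2
Positional expansion:
  Digit '1' (value 1) x 2^11 = 2048
  Digit '1' (value 1) x 2^10 = 1024
  Digit '1' (value 1) x 2^9 = 512
  Digit '0' (value 0) x 2^8 = 0
  Digit '1' (value 1) x 2^7 = 128
  Digit '0' (value 0) x 2^6 = 0
  Digit '0' (value 0) x 2^5 = 0
  Digit '1' (value 1) x 2^4 = 16
  Digit '0' (value 0) x 2^3 = 0
  Digit '0' (value 0) x 2^2 = 0
  Digit '1' (value 1) x 2^1 = 2
  Digit '1' (value 1) x 2^0 = 1
Sum = 3731

3731


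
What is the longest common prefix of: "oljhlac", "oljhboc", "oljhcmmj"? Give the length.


Words: oljhlac, oljhboc, oljhcmmj
  Position 0: all 'o' => match
  Position 1: all 'l' => match
  Position 2: all 'j' => match
  Position 3: all 'h' => match
  Position 4: ('l', 'b', 'c') => mismatch, stop
LCP = "oljh" (length 4)

4


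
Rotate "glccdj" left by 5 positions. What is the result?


Input: "glccdj", rotate left by 5
First 5 characters: "glccd"
Remaining characters: "j"
Concatenate remaining + first: "j" + "glccd" = "jglccd"

jglccd


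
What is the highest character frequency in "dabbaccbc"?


Input: dabbaccbc
Character counts:
  'a': 2
  'b': 3
  'c': 3
  'd': 1
Maximum frequency: 3

3


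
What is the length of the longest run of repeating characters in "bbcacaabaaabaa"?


Input: "bbcacaabaaabaa"
Scanning for longest run:
  Position 1 ('b'): continues run of 'b', length=2
  Position 2 ('c'): new char, reset run to 1
  Position 3 ('a'): new char, reset run to 1
  Position 4 ('c'): new char, reset run to 1
  Position 5 ('a'): new char, reset run to 1
  Position 6 ('a'): continues run of 'a', length=2
  Position 7 ('b'): new char, reset run to 1
  Position 8 ('a'): new char, reset run to 1
  Position 9 ('a'): continues run of 'a', length=2
  Position 10 ('a'): continues run of 'a', length=3
  Position 11 ('b'): new char, reset run to 1
  Position 12 ('a'): new char, reset run to 1
  Position 13 ('a'): continues run of 'a', length=2
Longest run: 'a' with length 3

3


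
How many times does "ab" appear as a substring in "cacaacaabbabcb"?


Searching for "ab" in "cacaacaabbabcb"
Scanning each position:
  Position 0: "ca" => no
  Position 1: "ac" => no
  Position 2: "ca" => no
  Position 3: "aa" => no
  Position 4: "ac" => no
  Position 5: "ca" => no
  Position 6: "aa" => no
  Position 7: "ab" => MATCH
  Position 8: "bb" => no
  Position 9: "ba" => no
  Position 10: "ab" => MATCH
  Position 11: "bc" => no
  Position 12: "cb" => no
Total occurrences: 2

2


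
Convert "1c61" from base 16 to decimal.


Input: "1c61" in base 16
Positional expansion:
  Digit '1' (value 1) x 16^3 = 4096
  Digit 'c' (value 12) x 16^2 = 3072
  Digit '6' (value 6) x 16^1 = 96
  Digit '1' (value 1) x 16^0 = 1
Sum = 7265

7265


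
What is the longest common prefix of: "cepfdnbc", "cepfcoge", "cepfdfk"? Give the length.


Words: cepfdnbc, cepfcoge, cepfdfk
  Position 0: all 'c' => match
  Position 1: all 'e' => match
  Position 2: all 'p' => match
  Position 3: all 'f' => match
  Position 4: ('d', 'c', 'd') => mismatch, stop
LCP = "cepf" (length 4)

4


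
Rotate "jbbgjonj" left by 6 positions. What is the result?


Input: "jbbgjonj", rotate left by 6
First 6 characters: "jbbgjo"
Remaining characters: "nj"
Concatenate remaining + first: "nj" + "jbbgjo" = "njjbbgjo"

njjbbgjo


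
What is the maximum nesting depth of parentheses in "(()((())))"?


Input: "(()((())))"
Tracking depth:
  Position 0 '(': depth becomes 1
  Position 1 '(': depth becomes 2
  Position 2 ')': depth becomes 1
  Position 3 '(': depth becomes 2
  Position 4 '(': depth becomes 3
  Position 5 '(': depth becomes 4
  Position 6 ')': depth becomes 3
  Position 7 ')': depth becomes 2
  Position 8 ')': depth becomes 1
  Position 9 ')': depth becomes 0
Maximum depth reached: 4

4


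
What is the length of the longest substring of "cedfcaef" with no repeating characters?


Input: "cedfcaef"
Sliding window (track last position of each char):
  Position 0 ('c'): window [0,0] length 1 -- new best
  Position 1 ('e'): window [0,1] length 2 -- new best
  Position 2 ('d'): window [0,2] length 3 -- new best
  Position 3 ('f'): window [0,3] length 4 -- new best
  Position 4 ('c'): repeat (last at 0), move window start to 1
  Position 4 ('c'): window [1,4] length 4
  Position 5 ('a'): window [1,5] length 5 -- new best
  Position 6 ('e'): repeat (last at 1), move window start to 2
  Position 6 ('e'): window [2,6] length 5
  Position 7 ('f'): repeat (last at 3), move window start to 4
  Position 7 ('f'): window [4,7] length 4
Longest substring with no repeats: "edfca" with length 5

5


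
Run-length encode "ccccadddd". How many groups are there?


Input: ccccadddd
Scanning for consecutive runs:
  Group 1: 'c' x 4 (positions 0-3)
  Group 2: 'a' x 1 (positions 4-4)
  Group 3: 'd' x 4 (positions 5-8)
Total groups: 3

3


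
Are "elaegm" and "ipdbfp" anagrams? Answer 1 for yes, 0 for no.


Strings: "elaegm", "ipdbfp"
Sorted first:  aeeglm
Sorted second: bdfipp
Differ at position 0: 'a' vs 'b' => not anagrams

0


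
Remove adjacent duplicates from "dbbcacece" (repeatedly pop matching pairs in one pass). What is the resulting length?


Input: dbbcacece
Stack-based adjacent duplicate removal:
  Read 'd': push. Stack: d
  Read 'b': push. Stack: db
  Read 'b': matches stack top 'b' => pop. Stack: d
  Read 'c': push. Stack: dc
  Read 'a': push. Stack: dca
  Read 'c': push. Stack: dcac
  Read 'e': push. Stack: dcace
  Read 'c': push. Stack: dcacec
  Read 'e': push. Stack: dcacece
Final stack: "dcacece" (length 7)

7


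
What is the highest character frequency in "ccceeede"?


Input: ccceeede
Character counts:
  'c': 3
  'd': 1
  'e': 4
Maximum frequency: 4

4


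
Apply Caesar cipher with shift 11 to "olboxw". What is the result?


Caesar cipher: shift "olboxw" by 11
  'o' (pos 14) + 11 = pos 25 = 'z'
  'l' (pos 11) + 11 = pos 22 = 'w'
  'b' (pos 1) + 11 = pos 12 = 'm'
  'o' (pos 14) + 11 = pos 25 = 'z'
  'x' (pos 23) + 11 = pos 8 = 'i'
  'w' (pos 22) + 11 = pos 7 = 'h'
Result: zwmzih

zwmzih


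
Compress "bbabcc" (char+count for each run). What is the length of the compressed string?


Input: bbabcc
Runs:
  'b' x 2 => "b2"
  'a' x 1 => "a1"
  'b' x 1 => "b1"
  'c' x 2 => "c2"
Compressed: "b2a1b1c2"
Compressed length: 8

8


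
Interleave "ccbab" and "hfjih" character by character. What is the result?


Interleaving "ccbab" and "hfjih":
  Position 0: 'c' from first, 'h' from second => "ch"
  Position 1: 'c' from first, 'f' from second => "cf"
  Position 2: 'b' from first, 'j' from second => "bj"
  Position 3: 'a' from first, 'i' from second => "ai"
  Position 4: 'b' from first, 'h' from second => "bh"
Result: chcfbjaibh

chcfbjaibh


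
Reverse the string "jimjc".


Input: jimjc
Reading characters right to left:
  Position 4: 'c'
  Position 3: 'j'
  Position 2: 'm'
  Position 1: 'i'
  Position 0: 'j'
Reversed: cjmij

cjmij


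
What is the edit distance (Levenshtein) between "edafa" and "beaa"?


Computing edit distance: "edafa" -> "beaa"
DP table:
           b    e    a    a
      0    1    2    3    4
  e   1    1    1    2    3
  d   2    2    2    2    3
  a   3    3    3    2    2
  f   4    4    4    3    3
  a   5    5    5    4    3
Edit distance = dp[5][4] = 3

3


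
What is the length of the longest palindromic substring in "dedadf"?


Input: "dedadf"
Checking substrings for palindromes:
  [0:3] "ded" (len 3) => palindrome
  [2:5] "dad" (len 3) => palindrome
Longest palindromic substring: "ded" with length 3

3


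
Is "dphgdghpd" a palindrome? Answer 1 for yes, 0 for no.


Input: dphgdghpd
Reversed: dphgdghpd
  Compare pos 0 ('d') with pos 8 ('d'): match
  Compare pos 1 ('p') with pos 7 ('p'): match
  Compare pos 2 ('h') with pos 6 ('h'): match
  Compare pos 3 ('g') with pos 5 ('g'): match
Result: palindrome

1


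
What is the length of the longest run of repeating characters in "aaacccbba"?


Input: "aaacccbba"
Scanning for longest run:
  Position 1 ('a'): continues run of 'a', length=2
  Position 2 ('a'): continues run of 'a', length=3
  Position 3 ('c'): new char, reset run to 1
  Position 4 ('c'): continues run of 'c', length=2
  Position 5 ('c'): continues run of 'c', length=3
  Position 6 ('b'): new char, reset run to 1
  Position 7 ('b'): continues run of 'b', length=2
  Position 8 ('a'): new char, reset run to 1
Longest run: 'a' with length 3

3


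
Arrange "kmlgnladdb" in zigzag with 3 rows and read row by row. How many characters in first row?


Zigzag "kmlgnladdb" into 3 rows:
Placing characters:
  'k' => row 0
  'm' => row 1
  'l' => row 2
  'g' => row 1
  'n' => row 0
  'l' => row 1
  'a' => row 2
  'd' => row 1
  'd' => row 0
  'b' => row 1
Rows:
  Row 0: "knd"
  Row 1: "mgldb"
  Row 2: "la"
First row length: 3

3


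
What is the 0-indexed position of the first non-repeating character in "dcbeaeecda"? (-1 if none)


Input: dcbeaeecda
Character frequencies:
  'a': 2
  'b': 1
  'c': 2
  'd': 2
  'e': 3
Scanning left to right for freq == 1:
  Position 0 ('d'): freq=2, skip
  Position 1 ('c'): freq=2, skip
  Position 2 ('b'): unique! => answer = 2

2


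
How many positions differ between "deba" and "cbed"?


Comparing "deba" and "cbed" position by position:
  Position 0: 'd' vs 'c' => DIFFER
  Position 1: 'e' vs 'b' => DIFFER
  Position 2: 'b' vs 'e' => DIFFER
  Position 3: 'a' vs 'd' => DIFFER
Positions that differ: 4

4


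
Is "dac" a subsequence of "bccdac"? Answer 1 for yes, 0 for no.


Check if "dac" is a subsequence of "bccdac"
Greedy scan:
  Position 0 ('b'): no match needed
  Position 1 ('c'): no match needed
  Position 2 ('c'): no match needed
  Position 3 ('d'): matches sub[0] = 'd'
  Position 4 ('a'): matches sub[1] = 'a'
  Position 5 ('c'): matches sub[2] = 'c'
All 3 characters matched => is a subsequence

1


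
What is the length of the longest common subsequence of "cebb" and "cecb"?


LCS of "cebb" and "cecb"
DP table:
           c    e    c    b
      0    0    0    0    0
  c   0    1    1    1    1
  e   0    1    2    2    2
  b   0    1    2    2    3
  b   0    1    2    2    3
LCS length = dp[4][4] = 3

3


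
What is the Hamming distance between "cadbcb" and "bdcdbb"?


Comparing "cadbcb" and "bdcdbb" position by position:
  Position 0: 'c' vs 'b' => differ
  Position 1: 'a' vs 'd' => differ
  Position 2: 'd' vs 'c' => differ
  Position 3: 'b' vs 'd' => differ
  Position 4: 'c' vs 'b' => differ
  Position 5: 'b' vs 'b' => same
Total differences (Hamming distance): 5

5


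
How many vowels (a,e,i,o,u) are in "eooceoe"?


Input: eooceoe
Checking each character:
  'e' at position 0: vowel (running total: 1)
  'o' at position 1: vowel (running total: 2)
  'o' at position 2: vowel (running total: 3)
  'c' at position 3: consonant
  'e' at position 4: vowel (running total: 4)
  'o' at position 5: vowel (running total: 5)
  'e' at position 6: vowel (running total: 6)
Total vowels: 6

6


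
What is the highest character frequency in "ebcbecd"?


Input: ebcbecd
Character counts:
  'b': 2
  'c': 2
  'd': 1
  'e': 2
Maximum frequency: 2

2


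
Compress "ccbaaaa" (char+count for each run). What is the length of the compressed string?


Input: ccbaaaa
Runs:
  'c' x 2 => "c2"
  'b' x 1 => "b1"
  'a' x 4 => "a4"
Compressed: "c2b1a4"
Compressed length: 6

6


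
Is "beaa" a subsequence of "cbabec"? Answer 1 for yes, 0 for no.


Check if "beaa" is a subsequence of "cbabec"
Greedy scan:
  Position 0 ('c'): no match needed
  Position 1 ('b'): matches sub[0] = 'b'
  Position 2 ('a'): no match needed
  Position 3 ('b'): no match needed
  Position 4 ('e'): matches sub[1] = 'e'
  Position 5 ('c'): no match needed
Only matched 2/4 characters => not a subsequence

0


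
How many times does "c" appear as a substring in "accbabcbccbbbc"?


Searching for "c" in "accbabcbccbbbc"
Scanning each position:
  Position 0: "a" => no
  Position 1: "c" => MATCH
  Position 2: "c" => MATCH
  Position 3: "b" => no
  Position 4: "a" => no
  Position 5: "b" => no
  Position 6: "c" => MATCH
  Position 7: "b" => no
  Position 8: "c" => MATCH
  Position 9: "c" => MATCH
  Position 10: "b" => no
  Position 11: "b" => no
  Position 12: "b" => no
  Position 13: "c" => MATCH
Total occurrences: 6

6


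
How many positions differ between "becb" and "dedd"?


Comparing "becb" and "dedd" position by position:
  Position 0: 'b' vs 'd' => DIFFER
  Position 1: 'e' vs 'e' => same
  Position 2: 'c' vs 'd' => DIFFER
  Position 3: 'b' vs 'd' => DIFFER
Positions that differ: 3

3


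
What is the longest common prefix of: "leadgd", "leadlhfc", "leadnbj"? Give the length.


Words: leadgd, leadlhfc, leadnbj
  Position 0: all 'l' => match
  Position 1: all 'e' => match
  Position 2: all 'a' => match
  Position 3: all 'd' => match
  Position 4: ('g', 'l', 'n') => mismatch, stop
LCP = "lead" (length 4)

4


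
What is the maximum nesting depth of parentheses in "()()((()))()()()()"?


Input: "()()((()))()()()()"
Tracking depth:
  Position 0 '(': depth becomes 1
  Position 1 ')': depth becomes 0
  Position 2 '(': depth becomes 1
  Position 3 ')': depth becomes 0
  Position 4 '(': depth becomes 1
  Position 5 '(': depth becomes 2
  Position 6 '(': depth becomes 3
  Position 7 ')': depth becomes 2
  Position 8 ')': depth becomes 1
  Position 9 ')': depth becomes 0
  Position 10 '(': depth becomes 1
  Position 11 ')': depth becomes 0
  Position 12 '(': depth becomes 1
  Position 13 ')': depth becomes 0
  Position 14 '(': depth becomes 1
  Position 15 ')': depth becomes 0
  Position 16 '(': depth becomes 1
  Position 17 ')': depth becomes 0
Maximum depth reached: 3

3


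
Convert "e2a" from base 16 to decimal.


Input: "e2a" in base 16
Positional expansion:
  Digit 'e' (value 14) x 16^2 = 3584
  Digit '2' (value 2) x 16^1 = 32
  Digit 'a' (value 10) x 16^0 = 10
Sum = 3626

3626


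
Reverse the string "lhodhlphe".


Input: lhodhlphe
Reading characters right to left:
  Position 8: 'e'
  Position 7: 'h'
  Position 6: 'p'
  Position 5: 'l'
  Position 4: 'h'
  Position 3: 'd'
  Position 2: 'o'
  Position 1: 'h'
  Position 0: 'l'
Reversed: ehplhdohl

ehplhdohl


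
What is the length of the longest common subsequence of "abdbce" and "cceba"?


LCS of "abdbce" and "cceba"
DP table:
           c    c    e    b    a
      0    0    0    0    0    0
  a   0    0    0    0    0    1
  b   0    0    0    0    1    1
  d   0    0    0    0    1    1
  b   0    0    0    0    1    1
  c   0    1    1    1    1    1
  e   0    1    1    2    2    2
LCS length = dp[6][5] = 2

2


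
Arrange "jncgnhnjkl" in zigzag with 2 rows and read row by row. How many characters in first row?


Zigzag "jncgnhnjkl" into 2 rows:
Placing characters:
  'j' => row 0
  'n' => row 1
  'c' => row 0
  'g' => row 1
  'n' => row 0
  'h' => row 1
  'n' => row 0
  'j' => row 1
  'k' => row 0
  'l' => row 1
Rows:
  Row 0: "jcnnk"
  Row 1: "nghjl"
First row length: 5

5


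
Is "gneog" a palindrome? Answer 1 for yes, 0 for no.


Input: gneog
Reversed: goeng
  Compare pos 0 ('g') with pos 4 ('g'): match
  Compare pos 1 ('n') with pos 3 ('o'): MISMATCH
Result: not a palindrome

0


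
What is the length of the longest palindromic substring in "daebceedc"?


Input: "daebceedc"
Checking substrings for palindromes:
  [5:7] "ee" (len 2) => palindrome
Longest palindromic substring: "ee" with length 2

2


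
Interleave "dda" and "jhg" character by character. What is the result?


Interleaving "dda" and "jhg":
  Position 0: 'd' from first, 'j' from second => "dj"
  Position 1: 'd' from first, 'h' from second => "dh"
  Position 2: 'a' from first, 'g' from second => "ag"
Result: djdhag

djdhag


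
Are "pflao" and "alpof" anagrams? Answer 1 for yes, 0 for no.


Strings: "pflao", "alpof"
Sorted first:  aflop
Sorted second: aflop
Sorted forms match => anagrams

1


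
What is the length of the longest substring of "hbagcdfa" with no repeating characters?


Input: "hbagcdfa"
Sliding window (track last position of each char):
  Position 0 ('h'): window [0,0] length 1 -- new best
  Position 1 ('b'): window [0,1] length 2 -- new best
  Position 2 ('a'): window [0,2] length 3 -- new best
  Position 3 ('g'): window [0,3] length 4 -- new best
  Position 4 ('c'): window [0,4] length 5 -- new best
  Position 5 ('d'): window [0,5] length 6 -- new best
  Position 6 ('f'): window [0,6] length 7 -- new best
  Position 7 ('a'): repeat (last at 2), move window start to 3
  Position 7 ('a'): window [3,7] length 5
Longest substring with no repeats: "hbagcdf" with length 7

7


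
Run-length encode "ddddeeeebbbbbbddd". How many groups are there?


Input: ddddeeeebbbbbbddd
Scanning for consecutive runs:
  Group 1: 'd' x 4 (positions 0-3)
  Group 2: 'e' x 4 (positions 4-7)
  Group 3: 'b' x 6 (positions 8-13)
  Group 4: 'd' x 3 (positions 14-16)
Total groups: 4

4


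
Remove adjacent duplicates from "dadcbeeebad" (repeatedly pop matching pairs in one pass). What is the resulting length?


Input: dadcbeeebad
Stack-based adjacent duplicate removal:
  Read 'd': push. Stack: d
  Read 'a': push. Stack: da
  Read 'd': push. Stack: dad
  Read 'c': push. Stack: dadc
  Read 'b': push. Stack: dadcb
  Read 'e': push. Stack: dadcbe
  Read 'e': matches stack top 'e' => pop. Stack: dadcb
  Read 'e': push. Stack: dadcbe
  Read 'b': push. Stack: dadcbeb
  Read 'a': push. Stack: dadcbeba
  Read 'd': push. Stack: dadcbebad
Final stack: "dadcbebad" (length 9)

9


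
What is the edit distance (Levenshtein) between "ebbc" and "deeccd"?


Computing edit distance: "ebbc" -> "deeccd"
DP table:
           d    e    e    c    c    d
      0    1    2    3    4    5    6
  e   1    1    1    2    3    4    5
  b   2    2    2    2    3    4    5
  b   3    3    3    3    3    4    5
  c   4    4    4    4    3    3    4
Edit distance = dp[4][6] = 4

4


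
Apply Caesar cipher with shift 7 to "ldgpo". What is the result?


Caesar cipher: shift "ldgpo" by 7
  'l' (pos 11) + 7 = pos 18 = 's'
  'd' (pos 3) + 7 = pos 10 = 'k'
  'g' (pos 6) + 7 = pos 13 = 'n'
  'p' (pos 15) + 7 = pos 22 = 'w'
  'o' (pos 14) + 7 = pos 21 = 'v'
Result: sknwv

sknwv


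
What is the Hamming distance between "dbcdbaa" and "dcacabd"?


Comparing "dbcdbaa" and "dcacabd" position by position:
  Position 0: 'd' vs 'd' => same
  Position 1: 'b' vs 'c' => differ
  Position 2: 'c' vs 'a' => differ
  Position 3: 'd' vs 'c' => differ
  Position 4: 'b' vs 'a' => differ
  Position 5: 'a' vs 'b' => differ
  Position 6: 'a' vs 'd' => differ
Total differences (Hamming distance): 6

6


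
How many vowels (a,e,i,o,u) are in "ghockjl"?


Input: ghockjl
Checking each character:
  'g' at position 0: consonant
  'h' at position 1: consonant
  'o' at position 2: vowel (running total: 1)
  'c' at position 3: consonant
  'k' at position 4: consonant
  'j' at position 5: consonant
  'l' at position 6: consonant
Total vowels: 1

1


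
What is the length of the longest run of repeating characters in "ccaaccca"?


Input: "ccaaccca"
Scanning for longest run:
  Position 1 ('c'): continues run of 'c', length=2
  Position 2 ('a'): new char, reset run to 1
  Position 3 ('a'): continues run of 'a', length=2
  Position 4 ('c'): new char, reset run to 1
  Position 5 ('c'): continues run of 'c', length=2
  Position 6 ('c'): continues run of 'c', length=3
  Position 7 ('a'): new char, reset run to 1
Longest run: 'c' with length 3

3


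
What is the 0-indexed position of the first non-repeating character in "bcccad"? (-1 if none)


Input: bcccad
Character frequencies:
  'a': 1
  'b': 1
  'c': 3
  'd': 1
Scanning left to right for freq == 1:
  Position 0 ('b'): unique! => answer = 0

0


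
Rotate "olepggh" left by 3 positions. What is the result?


Input: "olepggh", rotate left by 3
First 3 characters: "ole"
Remaining characters: "pggh"
Concatenate remaining + first: "pggh" + "ole" = "pgghole"

pgghole


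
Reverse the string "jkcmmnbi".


Input: jkcmmnbi
Reading characters right to left:
  Position 7: 'i'
  Position 6: 'b'
  Position 5: 'n'
  Position 4: 'm'
  Position 3: 'm'
  Position 2: 'c'
  Position 1: 'k'
  Position 0: 'j'
Reversed: ibnmmckj

ibnmmckj


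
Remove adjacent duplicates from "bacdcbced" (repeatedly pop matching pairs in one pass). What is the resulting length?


Input: bacdcbced
Stack-based adjacent duplicate removal:
  Read 'b': push. Stack: b
  Read 'a': push. Stack: ba
  Read 'c': push. Stack: bac
  Read 'd': push. Stack: bacd
  Read 'c': push. Stack: bacdc
  Read 'b': push. Stack: bacdcb
  Read 'c': push. Stack: bacdcbc
  Read 'e': push. Stack: bacdcbce
  Read 'd': push. Stack: bacdcbced
Final stack: "bacdcbced" (length 9)

9


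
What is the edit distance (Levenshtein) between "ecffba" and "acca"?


Computing edit distance: "ecffba" -> "acca"
DP table:
           a    c    c    a
      0    1    2    3    4
  e   1    1    2    3    4
  c   2    2    1    2    3
  f   3    3    2    2    3
  f   4    4    3    3    3
  b   5    5    4    4    4
  a   6    5    5    5    4
Edit distance = dp[6][4] = 4

4


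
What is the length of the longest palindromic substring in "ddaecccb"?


Input: "ddaecccb"
Checking substrings for palindromes:
  [4:7] "ccc" (len 3) => palindrome
  [0:2] "dd" (len 2) => palindrome
  [4:6] "cc" (len 2) => palindrome
  [5:7] "cc" (len 2) => palindrome
Longest palindromic substring: "ccc" with length 3

3


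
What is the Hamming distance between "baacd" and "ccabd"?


Comparing "baacd" and "ccabd" position by position:
  Position 0: 'b' vs 'c' => differ
  Position 1: 'a' vs 'c' => differ
  Position 2: 'a' vs 'a' => same
  Position 3: 'c' vs 'b' => differ
  Position 4: 'd' vs 'd' => same
Total differences (Hamming distance): 3

3


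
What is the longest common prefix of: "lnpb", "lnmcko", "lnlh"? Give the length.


Words: lnpb, lnmcko, lnlh
  Position 0: all 'l' => match
  Position 1: all 'n' => match
  Position 2: ('p', 'm', 'l') => mismatch, stop
LCP = "ln" (length 2)

2


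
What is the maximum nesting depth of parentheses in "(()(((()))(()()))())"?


Input: "(()(((()))(()()))())"
Tracking depth:
  Position 0 '(': depth becomes 1
  Position 1 '(': depth becomes 2
  Position 2 ')': depth becomes 1
  Position 3 '(': depth becomes 2
  Position 4 '(': depth becomes 3
  Position 5 '(': depth becomes 4
  Position 6 '(': depth becomes 5
  Position 7 ')': depth becomes 4
  Position 8 ')': depth becomes 3
  Position 9 ')': depth becomes 2
  Position 10 '(': depth becomes 3
  Position 11 '(': depth becomes 4
  Position 12 ')': depth becomes 3
  Position 13 '(': depth becomes 4
  Position 14 ')': depth becomes 3
  Position 15 ')': depth becomes 2
  Position 16 ')': depth becomes 1
  Position 17 '(': depth becomes 2
  Position 18 ')': depth becomes 1
  Position 19 ')': depth becomes 0
Maximum depth reached: 5

5


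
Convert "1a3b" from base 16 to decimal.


Input: "1a3b" in base 16
Positional expansion:
  Digit '1' (value 1) x 16^3 = 4096
  Digit 'a' (value 10) x 16^2 = 2560
  Digit '3' (value 3) x 16^1 = 48
  Digit 'b' (value 11) x 16^0 = 11
Sum = 6715

6715


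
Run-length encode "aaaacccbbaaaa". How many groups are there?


Input: aaaacccbbaaaa
Scanning for consecutive runs:
  Group 1: 'a' x 4 (positions 0-3)
  Group 2: 'c' x 3 (positions 4-6)
  Group 3: 'b' x 2 (positions 7-8)
  Group 4: 'a' x 4 (positions 9-12)
Total groups: 4

4


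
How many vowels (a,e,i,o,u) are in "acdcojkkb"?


Input: acdcojkkb
Checking each character:
  'a' at position 0: vowel (running total: 1)
  'c' at position 1: consonant
  'd' at position 2: consonant
  'c' at position 3: consonant
  'o' at position 4: vowel (running total: 2)
  'j' at position 5: consonant
  'k' at position 6: consonant
  'k' at position 7: consonant
  'b' at position 8: consonant
Total vowels: 2

2


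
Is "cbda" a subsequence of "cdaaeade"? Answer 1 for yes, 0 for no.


Check if "cbda" is a subsequence of "cdaaeade"
Greedy scan:
  Position 0 ('c'): matches sub[0] = 'c'
  Position 1 ('d'): no match needed
  Position 2 ('a'): no match needed
  Position 3 ('a'): no match needed
  Position 4 ('e'): no match needed
  Position 5 ('a'): no match needed
  Position 6 ('d'): no match needed
  Position 7 ('e'): no match needed
Only matched 1/4 characters => not a subsequence

0


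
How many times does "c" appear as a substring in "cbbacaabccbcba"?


Searching for "c" in "cbbacaabccbcba"
Scanning each position:
  Position 0: "c" => MATCH
  Position 1: "b" => no
  Position 2: "b" => no
  Position 3: "a" => no
  Position 4: "c" => MATCH
  Position 5: "a" => no
  Position 6: "a" => no
  Position 7: "b" => no
  Position 8: "c" => MATCH
  Position 9: "c" => MATCH
  Position 10: "b" => no
  Position 11: "c" => MATCH
  Position 12: "b" => no
  Position 13: "a" => no
Total occurrences: 5

5


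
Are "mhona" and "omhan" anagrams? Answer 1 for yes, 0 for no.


Strings: "mhona", "omhan"
Sorted first:  ahmno
Sorted second: ahmno
Sorted forms match => anagrams

1


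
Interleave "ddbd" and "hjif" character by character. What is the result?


Interleaving "ddbd" and "hjif":
  Position 0: 'd' from first, 'h' from second => "dh"
  Position 1: 'd' from first, 'j' from second => "dj"
  Position 2: 'b' from first, 'i' from second => "bi"
  Position 3: 'd' from first, 'f' from second => "df"
Result: dhdjbidf

dhdjbidf


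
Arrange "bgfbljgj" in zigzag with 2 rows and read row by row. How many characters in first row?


Zigzag "bgfbljgj" into 2 rows:
Placing characters:
  'b' => row 0
  'g' => row 1
  'f' => row 0
  'b' => row 1
  'l' => row 0
  'j' => row 1
  'g' => row 0
  'j' => row 1
Rows:
  Row 0: "bflg"
  Row 1: "gbjj"
First row length: 4

4


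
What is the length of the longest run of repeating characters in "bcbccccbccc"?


Input: "bcbccccbccc"
Scanning for longest run:
  Position 1 ('c'): new char, reset run to 1
  Position 2 ('b'): new char, reset run to 1
  Position 3 ('c'): new char, reset run to 1
  Position 4 ('c'): continues run of 'c', length=2
  Position 5 ('c'): continues run of 'c', length=3
  Position 6 ('c'): continues run of 'c', length=4
  Position 7 ('b'): new char, reset run to 1
  Position 8 ('c'): new char, reset run to 1
  Position 9 ('c'): continues run of 'c', length=2
  Position 10 ('c'): continues run of 'c', length=3
Longest run: 'c' with length 4

4


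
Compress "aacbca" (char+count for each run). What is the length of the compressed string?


Input: aacbca
Runs:
  'a' x 2 => "a2"
  'c' x 1 => "c1"
  'b' x 1 => "b1"
  'c' x 1 => "c1"
  'a' x 1 => "a1"
Compressed: "a2c1b1c1a1"
Compressed length: 10

10


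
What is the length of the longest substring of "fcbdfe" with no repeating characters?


Input: "fcbdfe"
Sliding window (track last position of each char):
  Position 0 ('f'): window [0,0] length 1 -- new best
  Position 1 ('c'): window [0,1] length 2 -- new best
  Position 2 ('b'): window [0,2] length 3 -- new best
  Position 3 ('d'): window [0,3] length 4 -- new best
  Position 4 ('f'): repeat (last at 0), move window start to 1
  Position 4 ('f'): window [1,4] length 4
  Position 5 ('e'): window [1,5] length 5 -- new best
Longest substring with no repeats: "cbdfe" with length 5

5


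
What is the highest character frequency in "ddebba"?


Input: ddebba
Character counts:
  'a': 1
  'b': 2
  'd': 2
  'e': 1
Maximum frequency: 2

2


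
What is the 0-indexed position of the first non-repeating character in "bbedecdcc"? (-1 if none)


Input: bbedecdcc
Character frequencies:
  'b': 2
  'c': 3
  'd': 2
  'e': 2
Scanning left to right for freq == 1:
  Position 0 ('b'): freq=2, skip
  Position 1 ('b'): freq=2, skip
  Position 2 ('e'): freq=2, skip
  Position 3 ('d'): freq=2, skip
  Position 4 ('e'): freq=2, skip
  Position 5 ('c'): freq=3, skip
  Position 6 ('d'): freq=2, skip
  Position 7 ('c'): freq=3, skip
  Position 8 ('c'): freq=3, skip
  No unique character found => answer = -1

-1


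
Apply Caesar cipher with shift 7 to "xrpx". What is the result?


Caesar cipher: shift "xrpx" by 7
  'x' (pos 23) + 7 = pos 4 = 'e'
  'r' (pos 17) + 7 = pos 24 = 'y'
  'p' (pos 15) + 7 = pos 22 = 'w'
  'x' (pos 23) + 7 = pos 4 = 'e'
Result: eywe

eywe


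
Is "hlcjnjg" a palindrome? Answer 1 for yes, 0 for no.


Input: hlcjnjg
Reversed: gjnjclh
  Compare pos 0 ('h') with pos 6 ('g'): MISMATCH
  Compare pos 1 ('l') with pos 5 ('j'): MISMATCH
  Compare pos 2 ('c') with pos 4 ('n'): MISMATCH
Result: not a palindrome

0


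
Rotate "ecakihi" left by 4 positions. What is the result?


Input: "ecakihi", rotate left by 4
First 4 characters: "ecak"
Remaining characters: "ihi"
Concatenate remaining + first: "ihi" + "ecak" = "ihiecak"

ihiecak


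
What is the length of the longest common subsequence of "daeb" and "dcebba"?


LCS of "daeb" and "dcebba"
DP table:
           d    c    e    b    b    a
      0    0    0    0    0    0    0
  d   0    1    1    1    1    1    1
  a   0    1    1    1    1    1    2
  e   0    1    1    2    2    2    2
  b   0    1    1    2    3    3    3
LCS length = dp[4][6] = 3

3


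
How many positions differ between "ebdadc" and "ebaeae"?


Comparing "ebdadc" and "ebaeae" position by position:
  Position 0: 'e' vs 'e' => same
  Position 1: 'b' vs 'b' => same
  Position 2: 'd' vs 'a' => DIFFER
  Position 3: 'a' vs 'e' => DIFFER
  Position 4: 'd' vs 'a' => DIFFER
  Position 5: 'c' vs 'e' => DIFFER
Positions that differ: 4

4


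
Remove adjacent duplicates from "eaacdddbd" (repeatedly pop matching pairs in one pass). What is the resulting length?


Input: eaacdddbd
Stack-based adjacent duplicate removal:
  Read 'e': push. Stack: e
  Read 'a': push. Stack: ea
  Read 'a': matches stack top 'a' => pop. Stack: e
  Read 'c': push. Stack: ec
  Read 'd': push. Stack: ecd
  Read 'd': matches stack top 'd' => pop. Stack: ec
  Read 'd': push. Stack: ecd
  Read 'b': push. Stack: ecdb
  Read 'd': push. Stack: ecdbd
Final stack: "ecdbd" (length 5)

5


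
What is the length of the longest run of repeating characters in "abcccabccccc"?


Input: "abcccabccccc"
Scanning for longest run:
  Position 1 ('b'): new char, reset run to 1
  Position 2 ('c'): new char, reset run to 1
  Position 3 ('c'): continues run of 'c', length=2
  Position 4 ('c'): continues run of 'c', length=3
  Position 5 ('a'): new char, reset run to 1
  Position 6 ('b'): new char, reset run to 1
  Position 7 ('c'): new char, reset run to 1
  Position 8 ('c'): continues run of 'c', length=2
  Position 9 ('c'): continues run of 'c', length=3
  Position 10 ('c'): continues run of 'c', length=4
  Position 11 ('c'): continues run of 'c', length=5
Longest run: 'c' with length 5

5


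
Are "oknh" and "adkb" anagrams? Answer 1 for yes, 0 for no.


Strings: "oknh", "adkb"
Sorted first:  hkno
Sorted second: abdk
Differ at position 0: 'h' vs 'a' => not anagrams

0


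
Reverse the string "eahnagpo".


Input: eahnagpo
Reading characters right to left:
  Position 7: 'o'
  Position 6: 'p'
  Position 5: 'g'
  Position 4: 'a'
  Position 3: 'n'
  Position 2: 'h'
  Position 1: 'a'
  Position 0: 'e'
Reversed: opganhae

opganhae


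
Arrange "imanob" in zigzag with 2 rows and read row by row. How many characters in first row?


Zigzag "imanob" into 2 rows:
Placing characters:
  'i' => row 0
  'm' => row 1
  'a' => row 0
  'n' => row 1
  'o' => row 0
  'b' => row 1
Rows:
  Row 0: "iao"
  Row 1: "mnb"
First row length: 3

3


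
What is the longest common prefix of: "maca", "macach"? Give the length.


Words: maca, macach
  Position 0: all 'm' => match
  Position 1: all 'a' => match
  Position 2: all 'c' => match
  Position 3: all 'a' => match
LCP = "maca" (length 4)

4


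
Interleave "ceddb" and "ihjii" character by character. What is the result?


Interleaving "ceddb" and "ihjii":
  Position 0: 'c' from first, 'i' from second => "ci"
  Position 1: 'e' from first, 'h' from second => "eh"
  Position 2: 'd' from first, 'j' from second => "dj"
  Position 3: 'd' from first, 'i' from second => "di"
  Position 4: 'b' from first, 'i' from second => "bi"
Result: ciehdjdibi

ciehdjdibi


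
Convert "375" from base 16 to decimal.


Input: "375" in base 16
Positional expansion:
  Digit '3' (value 3) x 16^2 = 768
  Digit '7' (value 7) x 16^1 = 112
  Digit '5' (value 5) x 16^0 = 5
Sum = 885

885


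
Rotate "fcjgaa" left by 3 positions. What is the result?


Input: "fcjgaa", rotate left by 3
First 3 characters: "fcj"
Remaining characters: "gaa"
Concatenate remaining + first: "gaa" + "fcj" = "gaafcj"

gaafcj


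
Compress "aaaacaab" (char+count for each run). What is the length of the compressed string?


Input: aaaacaab
Runs:
  'a' x 4 => "a4"
  'c' x 1 => "c1"
  'a' x 2 => "a2"
  'b' x 1 => "b1"
Compressed: "a4c1a2b1"
Compressed length: 8

8


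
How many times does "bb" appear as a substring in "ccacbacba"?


Searching for "bb" in "ccacbacba"
Scanning each position:
  Position 0: "cc" => no
  Position 1: "ca" => no
  Position 2: "ac" => no
  Position 3: "cb" => no
  Position 4: "ba" => no
  Position 5: "ac" => no
  Position 6: "cb" => no
  Position 7: "ba" => no
Total occurrences: 0

0


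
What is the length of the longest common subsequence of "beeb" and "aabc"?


LCS of "beeb" and "aabc"
DP table:
           a    a    b    c
      0    0    0    0    0
  b   0    0    0    1    1
  e   0    0    0    1    1
  e   0    0    0    1    1
  b   0    0    0    1    1
LCS length = dp[4][4] = 1

1


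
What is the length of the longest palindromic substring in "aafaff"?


Input: "aafaff"
Checking substrings for palindromes:
  [1:4] "afa" (len 3) => palindrome
  [2:5] "faf" (len 3) => palindrome
  [0:2] "aa" (len 2) => palindrome
  [4:6] "ff" (len 2) => palindrome
Longest palindromic substring: "afa" with length 3

3


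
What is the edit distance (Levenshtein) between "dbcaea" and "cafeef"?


Computing edit distance: "dbcaea" -> "cafeef"
DP table:
           c    a    f    e    e    f
      0    1    2    3    4    5    6
  d   1    1    2    3    4    5    6
  b   2    2    2    3    4    5    6
  c   3    2    3    3    4    5    6
  a   4    3    2    3    4    5    6
  e   5    4    3    3    3    4    5
  a   6    5    4    4    4    4    5
Edit distance = dp[6][6] = 5

5


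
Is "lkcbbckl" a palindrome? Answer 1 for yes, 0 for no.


Input: lkcbbckl
Reversed: lkcbbckl
  Compare pos 0 ('l') with pos 7 ('l'): match
  Compare pos 1 ('k') with pos 6 ('k'): match
  Compare pos 2 ('c') with pos 5 ('c'): match
  Compare pos 3 ('b') with pos 4 ('b'): match
Result: palindrome

1


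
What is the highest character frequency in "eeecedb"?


Input: eeecedb
Character counts:
  'b': 1
  'c': 1
  'd': 1
  'e': 4
Maximum frequency: 4

4


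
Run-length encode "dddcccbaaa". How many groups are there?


Input: dddcccbaaa
Scanning for consecutive runs:
  Group 1: 'd' x 3 (positions 0-2)
  Group 2: 'c' x 3 (positions 3-5)
  Group 3: 'b' x 1 (positions 6-6)
  Group 4: 'a' x 3 (positions 7-9)
Total groups: 4

4


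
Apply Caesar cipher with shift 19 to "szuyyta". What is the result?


Caesar cipher: shift "szuyyta" by 19
  's' (pos 18) + 19 = pos 11 = 'l'
  'z' (pos 25) + 19 = pos 18 = 's'
  'u' (pos 20) + 19 = pos 13 = 'n'
  'y' (pos 24) + 19 = pos 17 = 'r'
  'y' (pos 24) + 19 = pos 17 = 'r'
  't' (pos 19) + 19 = pos 12 = 'm'
  'a' (pos 0) + 19 = pos 19 = 't'
Result: lsnrrmt

lsnrrmt
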